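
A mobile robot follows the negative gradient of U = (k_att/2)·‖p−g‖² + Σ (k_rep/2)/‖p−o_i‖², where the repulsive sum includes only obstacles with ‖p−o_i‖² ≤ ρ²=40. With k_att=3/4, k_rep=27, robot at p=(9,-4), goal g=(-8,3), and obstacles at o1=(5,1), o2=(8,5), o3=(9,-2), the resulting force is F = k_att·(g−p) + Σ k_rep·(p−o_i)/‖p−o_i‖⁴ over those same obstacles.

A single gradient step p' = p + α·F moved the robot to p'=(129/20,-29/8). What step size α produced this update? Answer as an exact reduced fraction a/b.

α = 1/5

F_att = 3/4·(g−p) = 3/4·(-17,7) = (-12.7500,5.2500)
o1: d²=41 > ρ²=40 → inactive
o2: d²=82 > ρ²=40 → inactive
o3: d²=4 ≤ ρ²=40; F_rep = 27·(0,-2)/4² = (0.0000,-3.3750)
F = F_att + ΣF_rep = (-12.7500,1.8750)
Δp = p'−p = (-2.5500,0.3750); α = Δx/Fx = (-51/20) / (-51/4) = 1/5
check: Δy/Fy = (3/8) / (15/8) = 1/5 ✓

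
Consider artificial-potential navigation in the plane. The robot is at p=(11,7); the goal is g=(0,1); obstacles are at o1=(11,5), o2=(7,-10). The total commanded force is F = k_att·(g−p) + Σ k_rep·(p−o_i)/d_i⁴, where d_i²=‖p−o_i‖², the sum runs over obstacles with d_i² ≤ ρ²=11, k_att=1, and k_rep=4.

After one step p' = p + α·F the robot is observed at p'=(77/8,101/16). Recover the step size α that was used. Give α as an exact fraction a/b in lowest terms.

α = 1/8

F_att = 1·(g−p) = 1·(-11,-6) = (-11.0000,-6.0000)
o1: d²=4 ≤ ρ²=11; F_rep = 4·(0,2)/4² = (0.0000,0.5000)
o2: d²=305 > ρ²=11 → inactive
F = F_att + ΣF_rep = (-11.0000,-5.5000)
Δp = p'−p = (-1.3750,-0.6875); α = Δx/Fx = (-11/8) / (-11) = 1/8
check: Δy/Fy = (-11/16) / (-11/2) = 1/8 ✓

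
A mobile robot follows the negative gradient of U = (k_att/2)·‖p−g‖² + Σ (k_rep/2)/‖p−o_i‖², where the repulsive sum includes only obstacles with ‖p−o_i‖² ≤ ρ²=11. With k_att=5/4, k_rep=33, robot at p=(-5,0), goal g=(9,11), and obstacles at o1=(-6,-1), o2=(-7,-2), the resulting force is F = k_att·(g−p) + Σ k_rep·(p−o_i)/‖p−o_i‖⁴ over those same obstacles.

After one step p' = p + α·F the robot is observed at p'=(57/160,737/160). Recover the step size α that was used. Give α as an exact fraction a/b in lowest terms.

α = 1/5

F_att = 5/4·(g−p) = 5/4·(14,11) = (17.5000,13.7500)
o1: d²=2 ≤ ρ²=11; F_rep = 33·(1,1)/2² = (8.2500,8.2500)
o2: d²=8 ≤ ρ²=11; F_rep = 33·(2,2)/8² = (1.0312,1.0312)
F = F_att + ΣF_rep = (26.7812,23.0312)
Δp = p'−p = (5.3563,4.6063); α = Δx/Fx = (857/160) / (857/32) = 1/5
check: Δy/Fy = (737/160) / (737/32) = 1/5 ✓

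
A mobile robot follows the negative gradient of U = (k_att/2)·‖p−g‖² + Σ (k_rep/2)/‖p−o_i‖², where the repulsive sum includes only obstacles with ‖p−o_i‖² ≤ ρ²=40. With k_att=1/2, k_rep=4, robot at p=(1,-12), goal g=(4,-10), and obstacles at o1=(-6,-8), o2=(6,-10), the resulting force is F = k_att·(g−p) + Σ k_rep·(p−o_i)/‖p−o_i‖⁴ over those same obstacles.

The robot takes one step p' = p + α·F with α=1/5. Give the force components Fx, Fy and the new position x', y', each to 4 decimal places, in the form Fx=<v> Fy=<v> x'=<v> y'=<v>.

F_att = 1/2·(g−p) = 1/2·(3,2) = (1.5000,1.0000)
o1: d²=65 > ρ²=40 → inactive
o2: d²=29 ≤ ρ²=40; F_rep = 4·(-5,-2)/29² = (-0.0238,-0.0095)
F = F_att + ΣF_rep = (1.4762,0.9905)
p' = p + 1/5·F = (1.2952,-11.8019)

Fx=1.4762 Fy=0.9905 x'=1.2952 y'=-11.8019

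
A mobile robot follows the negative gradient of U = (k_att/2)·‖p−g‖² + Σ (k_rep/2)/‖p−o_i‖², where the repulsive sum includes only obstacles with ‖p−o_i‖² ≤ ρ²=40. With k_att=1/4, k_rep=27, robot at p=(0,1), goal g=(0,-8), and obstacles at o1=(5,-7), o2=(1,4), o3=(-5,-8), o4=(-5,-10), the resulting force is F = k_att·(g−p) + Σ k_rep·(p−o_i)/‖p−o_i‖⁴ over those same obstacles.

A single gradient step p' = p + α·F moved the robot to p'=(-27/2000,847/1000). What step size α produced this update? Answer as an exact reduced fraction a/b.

F_att = 1/4·(g−p) = 1/4·(0,-9) = (0.0000,-2.2500)
o1: d²=89 > ρ²=40 → inactive
o2: d²=10 ≤ ρ²=40; F_rep = 27·(-1,-3)/10² = (-0.2700,-0.8100)
o3: d²=106 > ρ²=40 → inactive
o4: d²=146 > ρ²=40 → inactive
F = F_att + ΣF_rep = (-0.2700,-3.0600)
Δp = p'−p = (-0.0135,-0.1530); α = Δx/Fx = (-27/2000) / (-27/100) = 1/20
check: Δy/Fy = (-153/1000) / (-153/50) = 1/20 ✓

α = 1/20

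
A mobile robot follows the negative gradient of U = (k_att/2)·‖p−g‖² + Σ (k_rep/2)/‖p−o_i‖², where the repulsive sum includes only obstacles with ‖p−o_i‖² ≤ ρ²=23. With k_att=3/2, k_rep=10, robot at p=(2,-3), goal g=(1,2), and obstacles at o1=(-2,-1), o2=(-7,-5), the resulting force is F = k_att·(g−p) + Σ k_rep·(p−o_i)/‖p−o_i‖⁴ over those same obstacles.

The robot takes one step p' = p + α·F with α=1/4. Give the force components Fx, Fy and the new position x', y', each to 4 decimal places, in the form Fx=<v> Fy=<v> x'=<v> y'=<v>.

Fx=-1.4000 Fy=7.4500 x'=1.6500 y'=-1.1375

F_att = 3/2·(g−p) = 3/2·(-1,5) = (-1.5000,7.5000)
o1: d²=20 ≤ ρ²=23; F_rep = 10·(4,-2)/20² = (0.1000,-0.0500)
o2: d²=85 > ρ²=23 → inactive
F = F_att + ΣF_rep = (-1.4000,7.4500)
p' = p + 1/4·F = (1.6500,-1.1375)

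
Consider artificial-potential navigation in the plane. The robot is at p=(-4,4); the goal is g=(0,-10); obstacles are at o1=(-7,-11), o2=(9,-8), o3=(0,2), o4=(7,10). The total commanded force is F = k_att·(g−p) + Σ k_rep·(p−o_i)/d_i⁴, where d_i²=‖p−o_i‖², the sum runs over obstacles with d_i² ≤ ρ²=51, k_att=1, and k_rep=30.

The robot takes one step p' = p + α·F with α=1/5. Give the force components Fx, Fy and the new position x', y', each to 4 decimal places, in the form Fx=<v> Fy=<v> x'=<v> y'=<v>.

F_att = 1·(g−p) = 1·(4,-14) = (4.0000,-14.0000)
o1: d²=234 > ρ²=51 → inactive
o2: d²=313 > ρ²=51 → inactive
o3: d²=20 ≤ ρ²=51; F_rep = 30·(-4,2)/20² = (-0.3000,0.1500)
o4: d²=157 > ρ²=51 → inactive
F = F_att + ΣF_rep = (3.7000,-13.8500)
p' = p + 1/5·F = (-3.2600,1.2300)

Fx=3.7000 Fy=-13.8500 x'=-3.2600 y'=1.2300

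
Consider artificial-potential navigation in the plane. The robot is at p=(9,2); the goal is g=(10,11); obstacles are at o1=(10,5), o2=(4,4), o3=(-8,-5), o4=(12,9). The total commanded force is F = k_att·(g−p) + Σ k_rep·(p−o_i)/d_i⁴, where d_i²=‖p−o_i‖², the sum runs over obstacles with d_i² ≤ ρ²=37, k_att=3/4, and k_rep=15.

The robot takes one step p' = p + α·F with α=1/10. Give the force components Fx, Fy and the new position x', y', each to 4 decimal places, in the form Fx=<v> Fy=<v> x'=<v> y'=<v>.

F_att = 3/4·(g−p) = 3/4·(1,9) = (0.7500,6.7500)
o1: d²=10 ≤ ρ²=37; F_rep = 15·(-1,-3)/10² = (-0.1500,-0.4500)
o2: d²=29 ≤ ρ²=37; F_rep = 15·(5,-2)/29² = (0.0892,-0.0357)
o3: d²=338 > ρ²=37 → inactive
o4: d²=58 > ρ²=37 → inactive
F = F_att + ΣF_rep = (0.6892,6.2643)
p' = p + 1/10·F = (9.0689,2.6264)

Fx=0.6892 Fy=6.2643 x'=9.0689 y'=2.6264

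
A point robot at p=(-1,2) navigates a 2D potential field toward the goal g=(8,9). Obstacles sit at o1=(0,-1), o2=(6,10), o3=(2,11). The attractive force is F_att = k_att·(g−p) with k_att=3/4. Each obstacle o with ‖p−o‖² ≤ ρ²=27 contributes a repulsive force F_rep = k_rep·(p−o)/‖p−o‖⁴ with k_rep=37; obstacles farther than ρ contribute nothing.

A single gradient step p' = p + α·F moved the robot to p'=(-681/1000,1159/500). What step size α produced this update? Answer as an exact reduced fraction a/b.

F_att = 3/4·(g−p) = 3/4·(9,7) = (6.7500,5.2500)
o1: d²=10 ≤ ρ²=27; F_rep = 37·(-1,3)/10² = (-0.3700,1.1100)
o2: d²=113 > ρ²=27 → inactive
o3: d²=90 > ρ²=27 → inactive
F = F_att + ΣF_rep = (6.3800,6.3600)
Δp = p'−p = (0.3190,0.3180); α = Δx/Fx = (319/1000) / (319/50) = 1/20
check: Δy/Fy = (159/500) / (159/25) = 1/20 ✓

α = 1/20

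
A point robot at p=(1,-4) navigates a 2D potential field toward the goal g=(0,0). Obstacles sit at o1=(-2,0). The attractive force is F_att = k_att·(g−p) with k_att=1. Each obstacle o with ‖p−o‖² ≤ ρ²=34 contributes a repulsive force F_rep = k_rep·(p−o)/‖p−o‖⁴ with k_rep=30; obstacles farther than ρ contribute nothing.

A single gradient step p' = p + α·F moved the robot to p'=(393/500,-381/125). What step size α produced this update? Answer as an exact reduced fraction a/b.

α = 1/4

F_att = 1·(g−p) = 1·(-1,4) = (-1.0000,4.0000)
o1: d²=25 ≤ ρ²=34; F_rep = 30·(3,-4)/25² = (0.1440,-0.1920)
F = F_att + ΣF_rep = (-0.8560,3.8080)
Δp = p'−p = (-0.2140,0.9520); α = Δx/Fx = (-107/500) / (-107/125) = 1/4
check: Δy/Fy = (119/125) / (476/125) = 1/4 ✓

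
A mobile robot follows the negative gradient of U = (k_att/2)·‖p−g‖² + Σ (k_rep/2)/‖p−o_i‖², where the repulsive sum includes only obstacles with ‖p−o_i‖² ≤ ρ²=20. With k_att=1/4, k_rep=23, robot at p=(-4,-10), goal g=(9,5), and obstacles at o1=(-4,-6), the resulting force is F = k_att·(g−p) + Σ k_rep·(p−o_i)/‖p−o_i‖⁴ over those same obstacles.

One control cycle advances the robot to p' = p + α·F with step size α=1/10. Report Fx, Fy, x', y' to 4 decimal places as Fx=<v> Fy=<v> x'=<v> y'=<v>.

Fx=3.2500 Fy=3.3906 x'=-3.6750 y'=-9.6609

F_att = 1/4·(g−p) = 1/4·(13,15) = (3.2500,3.7500)
o1: d²=16 ≤ ρ²=20; F_rep = 23·(0,-4)/16² = (0.0000,-0.3594)
F = F_att + ΣF_rep = (3.2500,3.3906)
p' = p + 1/10·F = (-3.6750,-9.6609)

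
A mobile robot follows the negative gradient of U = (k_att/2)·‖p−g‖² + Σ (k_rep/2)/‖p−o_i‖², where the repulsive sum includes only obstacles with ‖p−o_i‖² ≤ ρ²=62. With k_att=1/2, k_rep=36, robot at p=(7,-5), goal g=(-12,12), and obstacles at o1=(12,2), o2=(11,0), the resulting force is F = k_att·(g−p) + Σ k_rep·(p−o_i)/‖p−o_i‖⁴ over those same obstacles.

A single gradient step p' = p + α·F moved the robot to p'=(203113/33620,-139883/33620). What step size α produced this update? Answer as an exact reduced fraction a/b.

F_att = 1/2·(g−p) = 1/2·(-19,17) = (-9.5000,8.5000)
o1: d²=74 > ρ²=62 → inactive
o2: d²=41 ≤ ρ²=62; F_rep = 36·(-4,-5)/41² = (-0.0857,-0.1071)
F = F_att + ΣF_rep = (-9.5857,8.3929)
Δp = p'−p = (-0.9586,0.8393); α = Δx/Fx = (-32227/33620) / (-32227/3362) = 1/10
check: Δy/Fy = (28217/33620) / (28217/3362) = 1/10 ✓

α = 1/10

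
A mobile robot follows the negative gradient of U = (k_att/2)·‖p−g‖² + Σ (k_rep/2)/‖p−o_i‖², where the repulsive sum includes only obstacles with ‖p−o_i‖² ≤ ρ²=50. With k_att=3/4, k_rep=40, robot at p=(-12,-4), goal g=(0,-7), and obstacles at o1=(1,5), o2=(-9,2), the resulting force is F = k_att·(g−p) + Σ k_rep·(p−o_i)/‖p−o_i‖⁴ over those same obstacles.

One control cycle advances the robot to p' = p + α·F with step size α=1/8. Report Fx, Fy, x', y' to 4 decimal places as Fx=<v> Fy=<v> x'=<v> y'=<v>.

F_att = 3/4·(g−p) = 3/4·(12,-3) = (9.0000,-2.2500)
o1: d²=250 > ρ²=50 → inactive
o2: d²=45 ≤ ρ²=50; F_rep = 40·(-3,-6)/45² = (-0.0593,-0.1185)
F = F_att + ΣF_rep = (8.9407,-2.3685)
p' = p + 1/8·F = (-10.8824,-4.2961)

Fx=8.9407 Fy=-2.3685 x'=-10.8824 y'=-4.2961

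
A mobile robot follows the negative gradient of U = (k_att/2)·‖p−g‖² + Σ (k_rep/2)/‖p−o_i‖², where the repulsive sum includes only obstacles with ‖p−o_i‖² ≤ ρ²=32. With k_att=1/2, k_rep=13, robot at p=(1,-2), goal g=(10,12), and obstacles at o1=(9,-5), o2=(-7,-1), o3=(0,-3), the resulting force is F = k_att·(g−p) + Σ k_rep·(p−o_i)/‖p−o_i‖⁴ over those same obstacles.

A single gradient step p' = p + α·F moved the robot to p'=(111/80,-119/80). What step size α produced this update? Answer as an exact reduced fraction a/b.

F_att = 1/2·(g−p) = 1/2·(9,14) = (4.5000,7.0000)
o1: d²=73 > ρ²=32 → inactive
o2: d²=65 > ρ²=32 → inactive
o3: d²=2 ≤ ρ²=32; F_rep = 13·(1,1)/2² = (3.2500,3.2500)
F = F_att + ΣF_rep = (7.7500,10.2500)
Δp = p'−p = (0.3875,0.5125); α = Δx/Fx = (31/80) / (31/4) = 1/20
check: Δy/Fy = (41/80) / (41/4) = 1/20 ✓

α = 1/20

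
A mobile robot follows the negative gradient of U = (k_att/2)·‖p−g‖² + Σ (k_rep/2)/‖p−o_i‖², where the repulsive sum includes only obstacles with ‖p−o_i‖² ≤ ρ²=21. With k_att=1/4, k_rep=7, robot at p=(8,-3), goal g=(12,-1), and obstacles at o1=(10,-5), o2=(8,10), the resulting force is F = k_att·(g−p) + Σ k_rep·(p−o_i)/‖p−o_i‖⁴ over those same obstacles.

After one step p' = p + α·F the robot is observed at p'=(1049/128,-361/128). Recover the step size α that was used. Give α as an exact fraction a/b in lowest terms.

F_att = 1/4·(g−p) = 1/4·(4,2) = (1.0000,0.5000)
o1: d²=8 ≤ ρ²=21; F_rep = 7·(-2,2)/8² = (-0.2188,0.2188)
o2: d²=169 > ρ²=21 → inactive
F = F_att + ΣF_rep = (0.7812,0.7188)
Δp = p'−p = (0.1953,0.1797); α = Δx/Fx = (25/128) / (25/32) = 1/4
check: Δy/Fy = (23/128) / (23/32) = 1/4 ✓

α = 1/4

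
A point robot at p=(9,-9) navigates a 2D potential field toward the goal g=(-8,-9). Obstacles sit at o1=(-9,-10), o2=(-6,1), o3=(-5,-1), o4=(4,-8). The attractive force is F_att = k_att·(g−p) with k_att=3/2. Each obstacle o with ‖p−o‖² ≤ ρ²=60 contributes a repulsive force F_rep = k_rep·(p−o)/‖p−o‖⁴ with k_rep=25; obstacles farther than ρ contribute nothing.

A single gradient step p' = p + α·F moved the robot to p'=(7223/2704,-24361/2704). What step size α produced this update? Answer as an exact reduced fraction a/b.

F_att = 3/2·(g−p) = 3/2·(-17,0) = (-25.5000,0.0000)
o1: d²=325 > ρ²=60 → inactive
o2: d²=325 > ρ²=60 → inactive
o3: d²=260 > ρ²=60 → inactive
o4: d²=26 ≤ ρ²=60; F_rep = 25·(5,-1)/26² = (0.1849,-0.0370)
F = F_att + ΣF_rep = (-25.3151,-0.0370)
Δp = p'−p = (-6.3288,-0.0092); α = Δx/Fx = (-17113/2704) / (-17113/676) = 1/4
check: Δy/Fy = (-25/2704) / (-25/676) = 1/4 ✓

α = 1/4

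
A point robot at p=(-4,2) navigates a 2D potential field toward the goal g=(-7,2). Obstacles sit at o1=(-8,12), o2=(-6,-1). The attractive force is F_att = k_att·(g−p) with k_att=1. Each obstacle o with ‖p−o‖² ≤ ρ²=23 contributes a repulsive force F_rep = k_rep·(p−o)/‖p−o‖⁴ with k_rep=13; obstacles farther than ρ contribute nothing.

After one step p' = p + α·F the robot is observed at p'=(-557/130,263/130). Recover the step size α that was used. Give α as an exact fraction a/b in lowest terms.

α = 1/10

F_att = 1·(g−p) = 1·(-3,0) = (-3.0000,0.0000)
o1: d²=116 > ρ²=23 → inactive
o2: d²=13 ≤ ρ²=23; F_rep = 13·(2,3)/13² = (0.1538,0.2308)
F = F_att + ΣF_rep = (-2.8462,0.2308)
Δp = p'−p = (-0.2846,0.0231); α = Δx/Fx = (-37/130) / (-37/13) = 1/10
check: Δy/Fy = (3/130) / (3/13) = 1/10 ✓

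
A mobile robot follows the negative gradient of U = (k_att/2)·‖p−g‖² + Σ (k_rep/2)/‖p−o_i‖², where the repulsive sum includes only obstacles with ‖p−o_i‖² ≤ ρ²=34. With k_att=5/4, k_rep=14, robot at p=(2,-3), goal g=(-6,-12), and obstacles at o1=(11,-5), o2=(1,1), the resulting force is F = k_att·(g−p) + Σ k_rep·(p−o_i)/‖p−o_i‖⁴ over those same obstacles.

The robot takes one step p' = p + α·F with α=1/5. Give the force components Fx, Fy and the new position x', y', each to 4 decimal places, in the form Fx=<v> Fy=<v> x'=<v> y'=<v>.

F_att = 5/4·(g−p) = 5/4·(-8,-9) = (-10.0000,-11.2500)
o1: d²=85 > ρ²=34 → inactive
o2: d²=17 ≤ ρ²=34; F_rep = 14·(1,-4)/17² = (0.0484,-0.1938)
F = F_att + ΣF_rep = (-9.9516,-11.4438)
p' = p + 1/5·F = (0.0097,-5.2888)

Fx=-9.9516 Fy=-11.4438 x'=0.0097 y'=-5.2888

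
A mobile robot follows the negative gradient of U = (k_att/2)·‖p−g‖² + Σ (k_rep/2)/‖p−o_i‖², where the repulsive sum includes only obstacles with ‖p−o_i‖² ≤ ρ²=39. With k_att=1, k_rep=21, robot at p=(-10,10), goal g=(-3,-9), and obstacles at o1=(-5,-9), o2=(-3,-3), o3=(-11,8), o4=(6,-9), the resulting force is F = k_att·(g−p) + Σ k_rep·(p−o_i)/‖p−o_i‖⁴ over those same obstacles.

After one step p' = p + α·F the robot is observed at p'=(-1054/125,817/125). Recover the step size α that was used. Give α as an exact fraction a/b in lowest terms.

α = 1/5

F_att = 1·(g−p) = 1·(7,-19) = (7.0000,-19.0000)
o1: d²=386 > ρ²=39 → inactive
o2: d²=218 > ρ²=39 → inactive
o3: d²=5 ≤ ρ²=39; F_rep = 21·(1,2)/5² = (0.8400,1.6800)
o4: d²=617 > ρ²=39 → inactive
F = F_att + ΣF_rep = (7.8400,-17.3200)
Δp = p'−p = (1.5680,-3.4640); α = Δx/Fx = (196/125) / (196/25) = 1/5
check: Δy/Fy = (-433/125) / (-433/25) = 1/5 ✓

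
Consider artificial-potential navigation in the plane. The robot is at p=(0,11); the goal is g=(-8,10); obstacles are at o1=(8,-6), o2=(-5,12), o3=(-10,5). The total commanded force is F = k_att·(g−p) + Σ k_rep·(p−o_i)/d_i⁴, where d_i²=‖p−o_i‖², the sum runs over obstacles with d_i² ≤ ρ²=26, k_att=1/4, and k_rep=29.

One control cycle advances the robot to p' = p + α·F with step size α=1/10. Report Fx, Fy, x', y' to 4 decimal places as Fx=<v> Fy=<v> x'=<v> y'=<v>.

F_att = 1/4·(g−p) = 1/4·(-8,-1) = (-2.0000,-0.2500)
o1: d²=353 > ρ²=26 → inactive
o2: d²=26 ≤ ρ²=26; F_rep = 29·(5,-1)/26² = (0.2145,-0.0429)
o3: d²=136 > ρ²=26 → inactive
F = F_att + ΣF_rep = (-1.7855,-0.2929)
p' = p + 1/10·F = (-0.1786,10.9707)

Fx=-1.7855 Fy=-0.2929 x'=-0.1786 y'=10.9707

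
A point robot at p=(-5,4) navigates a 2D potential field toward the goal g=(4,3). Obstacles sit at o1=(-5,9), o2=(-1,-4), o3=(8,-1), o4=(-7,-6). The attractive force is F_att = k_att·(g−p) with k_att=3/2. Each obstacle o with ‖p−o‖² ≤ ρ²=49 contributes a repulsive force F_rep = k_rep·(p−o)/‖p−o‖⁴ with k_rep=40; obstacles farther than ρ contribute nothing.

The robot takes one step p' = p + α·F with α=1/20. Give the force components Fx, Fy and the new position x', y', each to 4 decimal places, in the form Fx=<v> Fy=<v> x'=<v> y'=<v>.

F_att = 3/2·(g−p) = 3/2·(9,-1) = (13.5000,-1.5000)
o1: d²=25 ≤ ρ²=49; F_rep = 40·(0,-5)/25² = (0.0000,-0.3200)
o2: d²=80 > ρ²=49 → inactive
o3: d²=194 > ρ²=49 → inactive
o4: d²=104 > ρ²=49 → inactive
F = F_att + ΣF_rep = (13.5000,-1.8200)
p' = p + 1/20·F = (-4.3250,3.9090)

Fx=13.5000 Fy=-1.8200 x'=-4.3250 y'=3.9090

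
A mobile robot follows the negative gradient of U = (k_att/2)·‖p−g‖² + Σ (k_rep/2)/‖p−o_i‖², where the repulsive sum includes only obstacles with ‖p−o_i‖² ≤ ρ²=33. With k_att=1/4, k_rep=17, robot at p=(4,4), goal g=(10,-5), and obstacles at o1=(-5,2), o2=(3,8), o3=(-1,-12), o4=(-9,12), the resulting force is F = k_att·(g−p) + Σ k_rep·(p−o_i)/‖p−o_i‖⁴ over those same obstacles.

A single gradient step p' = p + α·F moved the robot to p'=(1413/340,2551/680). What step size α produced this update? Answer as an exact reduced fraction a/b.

α = 1/10

F_att = 1/4·(g−p) = 1/4·(6,-9) = (1.5000,-2.2500)
o1: d²=85 > ρ²=33 → inactive
o2: d²=17 ≤ ρ²=33; F_rep = 17·(1,-4)/17² = (0.0588,-0.2353)
o3: d²=281 > ρ²=33 → inactive
o4: d²=233 > ρ²=33 → inactive
F = F_att + ΣF_rep = (1.5588,-2.4853)
Δp = p'−p = (0.1559,-0.2485); α = Δx/Fx = (53/340) / (53/34) = 1/10
check: Δy/Fy = (-169/680) / (-169/68) = 1/10 ✓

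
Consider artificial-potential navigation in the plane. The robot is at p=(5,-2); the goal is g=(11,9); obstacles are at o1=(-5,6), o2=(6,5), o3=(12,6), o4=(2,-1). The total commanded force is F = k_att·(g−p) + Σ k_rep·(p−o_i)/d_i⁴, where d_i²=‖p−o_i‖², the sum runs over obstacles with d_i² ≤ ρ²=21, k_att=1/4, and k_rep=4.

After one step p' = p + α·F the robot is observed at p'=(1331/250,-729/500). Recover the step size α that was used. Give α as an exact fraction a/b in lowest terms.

F_att = 1/4·(g−p) = 1/4·(6,11) = (1.5000,2.7500)
o1: d²=164 > ρ²=21 → inactive
o2: d²=50 > ρ²=21 → inactive
o3: d²=113 > ρ²=21 → inactive
o4: d²=10 ≤ ρ²=21; F_rep = 4·(3,-1)/10² = (0.1200,-0.0400)
F = F_att + ΣF_rep = (1.6200,2.7100)
Δp = p'−p = (0.3240,0.5420); α = Δx/Fx = (81/250) / (81/50) = 1/5
check: Δy/Fy = (271/500) / (271/100) = 1/5 ✓

α = 1/5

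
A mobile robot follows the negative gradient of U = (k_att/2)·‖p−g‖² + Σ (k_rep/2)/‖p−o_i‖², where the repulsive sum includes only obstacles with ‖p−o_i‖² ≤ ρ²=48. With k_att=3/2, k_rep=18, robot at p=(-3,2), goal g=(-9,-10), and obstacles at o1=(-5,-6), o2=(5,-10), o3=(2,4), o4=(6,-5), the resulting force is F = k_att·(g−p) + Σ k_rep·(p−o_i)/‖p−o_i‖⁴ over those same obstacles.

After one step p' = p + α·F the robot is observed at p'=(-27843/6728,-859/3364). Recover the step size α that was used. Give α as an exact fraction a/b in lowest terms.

α = 1/8

F_att = 3/2·(g−p) = 3/2·(-6,-12) = (-9.0000,-18.0000)
o1: d²=68 > ρ²=48 → inactive
o2: d²=208 > ρ²=48 → inactive
o3: d²=29 ≤ ρ²=48; F_rep = 18·(-5,-2)/29² = (-0.1070,-0.0428)
o4: d²=130 > ρ²=48 → inactive
F = F_att + ΣF_rep = (-9.1070,-18.0428)
Δp = p'−p = (-1.1384,-2.2554); α = Δx/Fx = (-7659/6728) / (-7659/841) = 1/8
check: Δy/Fy = (-7587/3364) / (-15174/841) = 1/8 ✓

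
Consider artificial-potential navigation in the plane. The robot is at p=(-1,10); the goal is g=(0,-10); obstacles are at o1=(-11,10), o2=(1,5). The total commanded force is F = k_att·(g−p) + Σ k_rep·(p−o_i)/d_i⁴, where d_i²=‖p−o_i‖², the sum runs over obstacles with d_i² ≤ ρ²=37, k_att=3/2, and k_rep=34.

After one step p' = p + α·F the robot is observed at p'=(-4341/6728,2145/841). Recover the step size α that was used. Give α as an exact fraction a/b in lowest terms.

α = 1/4

F_att = 3/2·(g−p) = 3/2·(1,-20) = (1.5000,-30.0000)
o1: d²=100 > ρ²=37 → inactive
o2: d²=29 ≤ ρ²=37; F_rep = 34·(-2,5)/29² = (-0.0809,0.2021)
F = F_att + ΣF_rep = (1.4191,-29.7979)
Δp = p'−p = (0.3548,-7.4495); α = Δx/Fx = (2387/6728) / (2387/1682) = 1/4
check: Δy/Fy = (-6265/841) / (-25060/841) = 1/4 ✓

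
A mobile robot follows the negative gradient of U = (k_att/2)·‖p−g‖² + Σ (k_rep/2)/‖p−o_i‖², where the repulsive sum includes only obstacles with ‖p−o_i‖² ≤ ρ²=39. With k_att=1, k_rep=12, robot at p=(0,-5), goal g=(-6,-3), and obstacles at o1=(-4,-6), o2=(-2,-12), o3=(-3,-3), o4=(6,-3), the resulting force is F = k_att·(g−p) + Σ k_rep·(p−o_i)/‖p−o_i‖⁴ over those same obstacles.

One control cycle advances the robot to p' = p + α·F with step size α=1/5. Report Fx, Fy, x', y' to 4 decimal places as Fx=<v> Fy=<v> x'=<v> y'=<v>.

F_att = 1·(g−p) = 1·(-6,2) = (-6.0000,2.0000)
o1: d²=17 ≤ ρ²=39; F_rep = 12·(4,1)/17² = (0.1661,0.0415)
o2: d²=53 > ρ²=39 → inactive
o3: d²=13 ≤ ρ²=39; F_rep = 12·(3,-2)/13² = (0.2130,-0.1420)
o4: d²=40 > ρ²=39 → inactive
F = F_att + ΣF_rep = (-5.6209,1.8995)
p' = p + 1/5·F = (-1.1242,-4.6201)

Fx=-5.6209 Fy=1.8995 x'=-1.1242 y'=-4.6201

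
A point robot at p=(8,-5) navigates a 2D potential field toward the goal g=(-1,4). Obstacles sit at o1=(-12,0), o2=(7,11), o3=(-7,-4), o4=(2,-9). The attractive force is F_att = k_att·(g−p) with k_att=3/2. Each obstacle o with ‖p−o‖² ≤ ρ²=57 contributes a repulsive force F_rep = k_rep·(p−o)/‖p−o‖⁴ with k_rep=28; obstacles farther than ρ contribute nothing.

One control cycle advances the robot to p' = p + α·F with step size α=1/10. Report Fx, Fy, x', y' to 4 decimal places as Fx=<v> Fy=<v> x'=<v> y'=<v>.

Fx=-13.4379 Fy=13.5414 x'=6.6562 y'=-3.6459

F_att = 3/2·(g−p) = 3/2·(-9,9) = (-13.5000,13.5000)
o1: d²=425 > ρ²=57 → inactive
o2: d²=257 > ρ²=57 → inactive
o3: d²=226 > ρ²=57 → inactive
o4: d²=52 ≤ ρ²=57; F_rep = 28·(6,4)/52² = (0.0621,0.0414)
F = F_att + ΣF_rep = (-13.4379,13.5414)
p' = p + 1/10·F = (6.6562,-3.6459)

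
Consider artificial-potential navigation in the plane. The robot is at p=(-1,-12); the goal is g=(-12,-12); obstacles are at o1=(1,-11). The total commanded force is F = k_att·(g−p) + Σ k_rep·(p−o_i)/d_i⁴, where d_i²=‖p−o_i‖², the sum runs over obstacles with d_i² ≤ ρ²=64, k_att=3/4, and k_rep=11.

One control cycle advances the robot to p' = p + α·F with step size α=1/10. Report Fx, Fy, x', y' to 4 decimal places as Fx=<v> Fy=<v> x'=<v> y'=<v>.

Fx=-9.1300 Fy=-0.4400 x'=-1.9130 y'=-12.0440

F_att = 3/4·(g−p) = 3/4·(-11,0) = (-8.2500,0.0000)
o1: d²=5 ≤ ρ²=64; F_rep = 11·(-2,-1)/5² = (-0.8800,-0.4400)
F = F_att + ΣF_rep = (-9.1300,-0.4400)
p' = p + 1/10·F = (-1.9130,-12.0440)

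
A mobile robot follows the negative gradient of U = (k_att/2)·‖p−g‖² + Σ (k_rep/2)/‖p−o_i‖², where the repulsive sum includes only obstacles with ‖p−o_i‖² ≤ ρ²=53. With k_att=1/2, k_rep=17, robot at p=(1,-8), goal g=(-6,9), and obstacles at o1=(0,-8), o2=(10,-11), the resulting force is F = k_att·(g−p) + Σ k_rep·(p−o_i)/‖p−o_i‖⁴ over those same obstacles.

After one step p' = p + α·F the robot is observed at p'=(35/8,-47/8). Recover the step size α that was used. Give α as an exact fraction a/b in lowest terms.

F_att = 1/2·(g−p) = 1/2·(-7,17) = (-3.5000,8.5000)
o1: d²=1 ≤ ρ²=53; F_rep = 17·(1,0)/1² = (17.0000,0.0000)
o2: d²=90 > ρ²=53 → inactive
F = F_att + ΣF_rep = (13.5000,8.5000)
Δp = p'−p = (3.3750,2.1250); α = Δx/Fx = (27/8) / (27/2) = 1/4
check: Δy/Fy = (17/8) / (17/2) = 1/4 ✓

α = 1/4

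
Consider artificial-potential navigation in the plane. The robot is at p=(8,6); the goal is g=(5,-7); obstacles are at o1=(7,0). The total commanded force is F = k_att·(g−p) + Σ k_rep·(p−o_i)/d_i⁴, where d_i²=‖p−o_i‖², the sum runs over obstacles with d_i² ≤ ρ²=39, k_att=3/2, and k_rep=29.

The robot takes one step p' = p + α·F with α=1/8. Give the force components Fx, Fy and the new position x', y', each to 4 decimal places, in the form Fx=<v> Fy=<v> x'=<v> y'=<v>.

F_att = 3/2·(g−p) = 3/2·(-3,-13) = (-4.5000,-19.5000)
o1: d²=37 ≤ ρ²=39; F_rep = 29·(1,6)/37² = (0.0212,0.1271)
F = F_att + ΣF_rep = (-4.4788,-19.3729)
p' = p + 1/8·F = (7.4401,3.5784)

Fx=-4.4788 Fy=-19.3729 x'=7.4401 y'=3.5784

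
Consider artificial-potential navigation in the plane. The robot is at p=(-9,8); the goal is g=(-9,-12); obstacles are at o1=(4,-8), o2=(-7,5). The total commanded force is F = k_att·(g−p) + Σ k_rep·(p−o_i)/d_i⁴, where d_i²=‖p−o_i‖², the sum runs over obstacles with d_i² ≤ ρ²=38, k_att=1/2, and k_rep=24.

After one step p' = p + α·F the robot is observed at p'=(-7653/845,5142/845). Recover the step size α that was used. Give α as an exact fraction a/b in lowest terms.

α = 1/5

F_att = 1/2·(g−p) = 1/2·(0,-20) = (0.0000,-10.0000)
o1: d²=425 > ρ²=38 → inactive
o2: d²=13 ≤ ρ²=38; F_rep = 24·(-2,3)/13² = (-0.2840,0.4260)
F = F_att + ΣF_rep = (-0.2840,-9.5740)
Δp = p'−p = (-0.0568,-1.9148); α = Δx/Fx = (-48/845) / (-48/169) = 1/5
check: Δy/Fy = (-1618/845) / (-1618/169) = 1/5 ✓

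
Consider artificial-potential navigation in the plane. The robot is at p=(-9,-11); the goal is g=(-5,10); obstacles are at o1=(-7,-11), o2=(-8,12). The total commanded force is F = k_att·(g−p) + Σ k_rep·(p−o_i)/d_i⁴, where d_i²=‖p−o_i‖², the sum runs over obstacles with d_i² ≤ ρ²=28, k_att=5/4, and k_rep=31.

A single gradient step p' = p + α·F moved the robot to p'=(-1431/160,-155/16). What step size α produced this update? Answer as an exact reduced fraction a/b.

α = 1/20

F_att = 5/4·(g−p) = 5/4·(4,21) = (5.0000,26.2500)
o1: d²=4 ≤ ρ²=28; F_rep = 31·(-2,0)/4² = (-3.8750,0.0000)
o2: d²=530 > ρ²=28 → inactive
F = F_att + ΣF_rep = (1.1250,26.2500)
Δp = p'−p = (0.0563,1.3125); α = Δx/Fx = (9/160) / (9/8) = 1/20
check: Δy/Fy = (21/16) / (105/4) = 1/20 ✓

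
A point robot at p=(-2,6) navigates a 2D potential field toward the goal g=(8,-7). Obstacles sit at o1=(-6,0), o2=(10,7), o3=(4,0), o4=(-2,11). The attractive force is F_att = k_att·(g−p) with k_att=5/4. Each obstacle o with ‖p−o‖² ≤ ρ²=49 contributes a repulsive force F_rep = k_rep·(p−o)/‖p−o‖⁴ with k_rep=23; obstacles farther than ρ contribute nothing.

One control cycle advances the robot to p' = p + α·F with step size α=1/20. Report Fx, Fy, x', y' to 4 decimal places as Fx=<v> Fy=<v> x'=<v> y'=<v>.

F_att = 5/4·(g−p) = 5/4·(10,-13) = (12.5000,-16.2500)
o1: d²=52 > ρ²=49 → inactive
o2: d²=145 > ρ²=49 → inactive
o3: d²=72 > ρ²=49 → inactive
o4: d²=25 ≤ ρ²=49; F_rep = 23·(0,-5)/25² = (0.0000,-0.1840)
F = F_att + ΣF_rep = (12.5000,-16.4340)
p' = p + 1/20·F = (-1.3750,5.1783)

Fx=12.5000 Fy=-16.4340 x'=-1.3750 y'=5.1783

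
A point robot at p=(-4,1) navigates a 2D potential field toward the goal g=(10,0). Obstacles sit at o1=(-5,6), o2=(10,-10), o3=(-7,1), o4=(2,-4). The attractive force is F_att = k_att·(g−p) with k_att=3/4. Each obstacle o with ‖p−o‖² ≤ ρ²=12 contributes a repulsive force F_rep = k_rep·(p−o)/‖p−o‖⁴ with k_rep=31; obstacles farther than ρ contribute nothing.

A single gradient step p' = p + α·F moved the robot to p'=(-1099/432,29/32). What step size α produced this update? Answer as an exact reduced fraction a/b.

α = 1/8

F_att = 3/4·(g−p) = 3/4·(14,-1) = (10.5000,-0.7500)
o1: d²=26 > ρ²=12 → inactive
o2: d²=317 > ρ²=12 → inactive
o3: d²=9 ≤ ρ²=12; F_rep = 31·(3,0)/9² = (1.1481,0.0000)
o4: d²=61 > ρ²=12 → inactive
F = F_att + ΣF_rep = (11.6481,-0.7500)
Δp = p'−p = (1.4560,-0.0938); α = Δx/Fx = (629/432) / (629/54) = 1/8
check: Δy/Fy = (-3/32) / (-3/4) = 1/8 ✓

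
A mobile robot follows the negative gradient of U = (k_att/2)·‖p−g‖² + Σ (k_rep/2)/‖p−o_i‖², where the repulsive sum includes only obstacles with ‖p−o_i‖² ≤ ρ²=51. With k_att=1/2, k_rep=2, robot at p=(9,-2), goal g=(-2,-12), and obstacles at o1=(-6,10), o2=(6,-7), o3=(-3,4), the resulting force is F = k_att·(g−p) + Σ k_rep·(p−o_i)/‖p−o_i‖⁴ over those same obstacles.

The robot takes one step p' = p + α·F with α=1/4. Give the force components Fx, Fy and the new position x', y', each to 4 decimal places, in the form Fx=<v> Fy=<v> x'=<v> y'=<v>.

F_att = 1/2·(g−p) = 1/2·(-11,-10) = (-5.5000,-5.0000)
o1: d²=369 > ρ²=51 → inactive
o2: d²=34 ≤ ρ²=51; F_rep = 2·(3,5)/34² = (0.0052,0.0087)
o3: d²=180 > ρ²=51 → inactive
F = F_att + ΣF_rep = (-5.4948,-4.9913)
p' = p + 1/4·F = (7.6263,-3.2478)

Fx=-5.4948 Fy=-4.9913 x'=7.6263 y'=-3.2478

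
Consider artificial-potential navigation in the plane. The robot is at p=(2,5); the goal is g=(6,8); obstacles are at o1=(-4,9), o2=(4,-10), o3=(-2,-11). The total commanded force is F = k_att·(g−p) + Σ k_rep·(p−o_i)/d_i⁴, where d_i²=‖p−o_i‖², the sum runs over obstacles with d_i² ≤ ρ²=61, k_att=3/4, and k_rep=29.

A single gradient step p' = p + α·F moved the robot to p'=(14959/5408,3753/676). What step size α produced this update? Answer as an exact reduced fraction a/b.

α = 1/4

F_att = 3/4·(g−p) = 3/4·(4,3) = (3.0000,2.2500)
o1: d²=52 ≤ ρ²=61; F_rep = 29·(6,-4)/52² = (0.0643,-0.0429)
o2: d²=229 > ρ²=61 → inactive
o3: d²=272 > ρ²=61 → inactive
F = F_att + ΣF_rep = (3.0643,2.2071)
Δp = p'−p = (0.7661,0.5518); α = Δx/Fx = (4143/5408) / (4143/1352) = 1/4
check: Δy/Fy = (373/676) / (373/169) = 1/4 ✓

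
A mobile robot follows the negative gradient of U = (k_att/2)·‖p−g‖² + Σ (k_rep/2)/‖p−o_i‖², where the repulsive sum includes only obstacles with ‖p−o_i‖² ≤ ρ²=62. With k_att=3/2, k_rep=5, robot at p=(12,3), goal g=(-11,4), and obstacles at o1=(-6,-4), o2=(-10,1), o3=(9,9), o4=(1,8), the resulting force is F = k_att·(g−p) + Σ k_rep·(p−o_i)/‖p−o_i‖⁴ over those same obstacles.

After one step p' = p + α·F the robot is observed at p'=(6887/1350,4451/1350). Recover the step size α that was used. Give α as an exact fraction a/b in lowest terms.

α = 1/5

F_att = 3/2·(g−p) = 3/2·(-23,1) = (-34.5000,1.5000)
o1: d²=373 > ρ²=62 → inactive
o2: d²=488 > ρ²=62 → inactive
o3: d²=45 ≤ ρ²=62; F_rep = 5·(3,-6)/45² = (0.0074,-0.0148)
o4: d²=146 > ρ²=62 → inactive
F = F_att + ΣF_rep = (-34.4926,1.4852)
Δp = p'−p = (-6.8985,0.2970); α = Δx/Fx = (-9313/1350) / (-9313/270) = 1/5
check: Δy/Fy = (401/1350) / (401/270) = 1/5 ✓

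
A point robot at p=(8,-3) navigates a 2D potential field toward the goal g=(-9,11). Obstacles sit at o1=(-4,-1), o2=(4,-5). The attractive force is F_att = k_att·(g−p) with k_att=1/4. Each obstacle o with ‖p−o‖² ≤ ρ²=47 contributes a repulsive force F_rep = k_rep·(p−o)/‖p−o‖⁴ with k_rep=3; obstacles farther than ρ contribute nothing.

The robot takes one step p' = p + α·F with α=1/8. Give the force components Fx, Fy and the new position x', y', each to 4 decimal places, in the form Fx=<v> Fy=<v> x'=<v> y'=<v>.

Fx=-4.2200 Fy=3.5150 x'=7.4725 y'=-2.5606

F_att = 1/4·(g−p) = 1/4·(-17,14) = (-4.2500,3.5000)
o1: d²=148 > ρ²=47 → inactive
o2: d²=20 ≤ ρ²=47; F_rep = 3·(4,2)/20² = (0.0300,0.0150)
F = F_att + ΣF_rep = (-4.2200,3.5150)
p' = p + 1/8·F = (7.4725,-2.5606)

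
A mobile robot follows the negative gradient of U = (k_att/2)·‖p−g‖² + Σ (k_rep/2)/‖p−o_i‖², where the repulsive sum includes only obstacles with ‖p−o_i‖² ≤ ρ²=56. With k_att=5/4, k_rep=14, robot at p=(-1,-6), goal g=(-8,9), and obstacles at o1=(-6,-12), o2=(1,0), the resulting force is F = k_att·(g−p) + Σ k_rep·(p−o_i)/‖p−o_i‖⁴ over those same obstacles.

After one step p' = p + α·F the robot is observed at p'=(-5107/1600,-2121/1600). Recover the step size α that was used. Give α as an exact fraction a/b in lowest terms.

α = 1/4

F_att = 5/4·(g−p) = 5/4·(-7,15) = (-8.7500,18.7500)
o1: d²=61 > ρ²=56 → inactive
o2: d²=40 ≤ ρ²=56; F_rep = 14·(-2,-6)/40² = (-0.0175,-0.0525)
F = F_att + ΣF_rep = (-8.7675,18.6975)
Δp = p'−p = (-2.1919,4.6744); α = Δx/Fx = (-3507/1600) / (-3507/400) = 1/4
check: Δy/Fy = (7479/1600) / (7479/400) = 1/4 ✓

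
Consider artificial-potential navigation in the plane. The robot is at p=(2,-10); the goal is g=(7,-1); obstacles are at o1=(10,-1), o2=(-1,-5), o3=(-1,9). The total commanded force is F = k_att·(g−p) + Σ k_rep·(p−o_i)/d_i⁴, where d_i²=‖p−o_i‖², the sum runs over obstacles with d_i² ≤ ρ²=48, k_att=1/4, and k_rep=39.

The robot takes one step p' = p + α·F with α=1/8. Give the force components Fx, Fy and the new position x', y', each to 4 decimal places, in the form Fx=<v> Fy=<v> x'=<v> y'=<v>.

Fx=1.3512 Fy=2.0813 x'=2.1689 y'=-9.7398

F_att = 1/4·(g−p) = 1/4·(5,9) = (1.2500,2.2500)
o1: d²=145 > ρ²=48 → inactive
o2: d²=34 ≤ ρ²=48; F_rep = 39·(3,-5)/34² = (0.1012,-0.1687)
o3: d²=370 > ρ²=48 → inactive
F = F_att + ΣF_rep = (1.3512,2.0813)
p' = p + 1/8·F = (2.1689,-9.7398)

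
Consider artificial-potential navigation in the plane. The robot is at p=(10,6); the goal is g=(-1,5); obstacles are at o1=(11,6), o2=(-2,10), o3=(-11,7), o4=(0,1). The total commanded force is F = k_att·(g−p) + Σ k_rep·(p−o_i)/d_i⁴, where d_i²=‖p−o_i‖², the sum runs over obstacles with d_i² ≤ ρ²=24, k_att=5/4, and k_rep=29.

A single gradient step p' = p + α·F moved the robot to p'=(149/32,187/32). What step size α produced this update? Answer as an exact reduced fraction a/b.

F_att = 5/4·(g−p) = 5/4·(-11,-1) = (-13.7500,-1.2500)
o1: d²=1 ≤ ρ²=24; F_rep = 29·(-1,0)/1² = (-29.0000,0.0000)
o2: d²=160 > ρ²=24 → inactive
o3: d²=442 > ρ²=24 → inactive
o4: d²=125 > ρ²=24 → inactive
F = F_att + ΣF_rep = (-42.7500,-1.2500)
Δp = p'−p = (-5.3438,-0.1562); α = Δx/Fx = (-171/32) / (-171/4) = 1/8
check: Δy/Fy = (-5/32) / (-5/4) = 1/8 ✓

α = 1/8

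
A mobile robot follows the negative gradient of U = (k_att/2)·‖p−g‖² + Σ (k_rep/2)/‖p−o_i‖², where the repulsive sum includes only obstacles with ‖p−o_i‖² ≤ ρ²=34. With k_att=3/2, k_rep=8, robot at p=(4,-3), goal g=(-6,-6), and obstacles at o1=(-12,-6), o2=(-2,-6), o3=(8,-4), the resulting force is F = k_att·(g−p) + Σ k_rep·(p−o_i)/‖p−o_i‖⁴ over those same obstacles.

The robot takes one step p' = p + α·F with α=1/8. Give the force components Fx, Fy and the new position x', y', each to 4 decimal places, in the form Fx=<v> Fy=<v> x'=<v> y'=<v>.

Fx=-15.1107 Fy=-4.4723 x'=2.1112 y'=-3.5590

F_att = 3/2·(g−p) = 3/2·(-10,-3) = (-15.0000,-4.5000)
o1: d²=265 > ρ²=34 → inactive
o2: d²=45 > ρ²=34 → inactive
o3: d²=17 ≤ ρ²=34; F_rep = 8·(-4,1)/17² = (-0.1107,0.0277)
F = F_att + ΣF_rep = (-15.1107,-4.4723)
p' = p + 1/8·F = (2.1112,-3.5590)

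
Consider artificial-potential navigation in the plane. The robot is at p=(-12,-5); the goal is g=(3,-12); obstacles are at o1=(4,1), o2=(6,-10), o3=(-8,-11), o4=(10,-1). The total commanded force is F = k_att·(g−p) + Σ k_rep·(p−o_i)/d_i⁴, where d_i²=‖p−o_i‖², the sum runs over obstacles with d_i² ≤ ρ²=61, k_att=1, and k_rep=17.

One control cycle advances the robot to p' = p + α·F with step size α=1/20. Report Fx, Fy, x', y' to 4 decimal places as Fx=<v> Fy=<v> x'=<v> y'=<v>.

Fx=14.9749 Fy=-6.9623 x'=-11.2513 y'=-5.3481

F_att = 1·(g−p) = 1·(15,-7) = (15.0000,-7.0000)
o1: d²=292 > ρ²=61 → inactive
o2: d²=349 > ρ²=61 → inactive
o3: d²=52 ≤ ρ²=61; F_rep = 17·(-4,6)/52² = (-0.0251,0.0377)
o4: d²=500 > ρ²=61 → inactive
F = F_att + ΣF_rep = (14.9749,-6.9623)
p' = p + 1/20·F = (-11.2513,-5.3481)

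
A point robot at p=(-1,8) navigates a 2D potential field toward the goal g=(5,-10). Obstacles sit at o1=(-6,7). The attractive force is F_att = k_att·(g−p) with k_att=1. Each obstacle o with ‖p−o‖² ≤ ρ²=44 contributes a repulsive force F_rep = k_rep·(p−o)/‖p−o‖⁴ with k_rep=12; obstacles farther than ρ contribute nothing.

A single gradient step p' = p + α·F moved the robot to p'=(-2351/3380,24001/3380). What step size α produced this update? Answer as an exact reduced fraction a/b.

α = 1/20

F_att = 1·(g−p) = 1·(6,-18) = (6.0000,-18.0000)
o1: d²=26 ≤ ρ²=44; F_rep = 12·(5,1)/26² = (0.0888,0.0178)
F = F_att + ΣF_rep = (6.0888,-17.9822)
Δp = p'−p = (0.3044,-0.8991); α = Δx/Fx = (1029/3380) / (1029/169) = 1/20
check: Δy/Fy = (-3039/3380) / (-3039/169) = 1/20 ✓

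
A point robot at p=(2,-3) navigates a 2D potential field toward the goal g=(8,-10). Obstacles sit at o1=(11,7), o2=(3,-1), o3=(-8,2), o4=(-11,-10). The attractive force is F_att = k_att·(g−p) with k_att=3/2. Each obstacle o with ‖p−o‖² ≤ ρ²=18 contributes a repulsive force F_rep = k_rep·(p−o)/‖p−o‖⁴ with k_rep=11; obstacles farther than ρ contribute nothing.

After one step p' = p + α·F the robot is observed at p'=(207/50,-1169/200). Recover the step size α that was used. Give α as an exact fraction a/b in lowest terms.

F_att = 3/2·(g−p) = 3/2·(6,-7) = (9.0000,-10.5000)
o1: d²=181 > ρ²=18 → inactive
o2: d²=5 ≤ ρ²=18; F_rep = 11·(-1,-2)/5² = (-0.4400,-0.8800)
o3: d²=125 > ρ²=18 → inactive
o4: d²=218 > ρ²=18 → inactive
F = F_att + ΣF_rep = (8.5600,-11.3800)
Δp = p'−p = (2.1400,-2.8450); α = Δx/Fx = (107/50) / (214/25) = 1/4
check: Δy/Fy = (-569/200) / (-569/50) = 1/4 ✓

α = 1/4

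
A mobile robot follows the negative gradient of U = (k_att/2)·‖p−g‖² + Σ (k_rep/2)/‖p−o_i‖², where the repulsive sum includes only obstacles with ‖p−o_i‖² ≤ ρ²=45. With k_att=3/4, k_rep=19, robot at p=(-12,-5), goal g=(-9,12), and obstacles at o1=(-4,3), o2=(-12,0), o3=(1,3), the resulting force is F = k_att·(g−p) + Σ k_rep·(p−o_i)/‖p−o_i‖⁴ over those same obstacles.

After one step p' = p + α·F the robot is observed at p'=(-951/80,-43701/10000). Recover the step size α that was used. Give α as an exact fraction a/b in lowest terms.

F_att = 3/4·(g−p) = 3/4·(3,17) = (2.2500,12.7500)
o1: d²=128 > ρ²=45 → inactive
o2: d²=25 ≤ ρ²=45; F_rep = 19·(0,-5)/25² = (0.0000,-0.1520)
o3: d²=233 > ρ²=45 → inactive
F = F_att + ΣF_rep = (2.2500,12.5980)
Δp = p'−p = (0.1125,0.6299); α = Δx/Fx = (9/80) / (9/4) = 1/20
check: Δy/Fy = (6299/10000) / (6299/500) = 1/20 ✓

α = 1/20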